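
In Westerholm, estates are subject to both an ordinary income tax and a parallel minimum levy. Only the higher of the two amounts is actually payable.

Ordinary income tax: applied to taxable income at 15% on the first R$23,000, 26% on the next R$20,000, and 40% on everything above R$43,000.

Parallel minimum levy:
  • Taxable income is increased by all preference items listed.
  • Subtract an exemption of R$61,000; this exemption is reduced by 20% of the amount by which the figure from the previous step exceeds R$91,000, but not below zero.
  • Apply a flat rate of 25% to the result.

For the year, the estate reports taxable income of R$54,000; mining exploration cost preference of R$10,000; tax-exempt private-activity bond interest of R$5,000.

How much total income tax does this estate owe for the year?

Ordinary income tax:
  R$23,000 × 15% = R$3,450
  R$20,000 × 26% = R$5,200
  R$11,000 × 40% = R$4,400
  → R$13,050

Parallel minimum levy:
  Adjusted income: R$54,000 + R$10,000 + R$5,000 = R$69,000
  Exemption: R$69,000 ≤ R$91,000, so full R$61,000 applies
  Base: R$69,000 − R$61,000 = R$8,000
  R$8,000 × 25% = R$2,000

R$13,050 > R$2,000, so the ordinary income tax governs.

R$13,050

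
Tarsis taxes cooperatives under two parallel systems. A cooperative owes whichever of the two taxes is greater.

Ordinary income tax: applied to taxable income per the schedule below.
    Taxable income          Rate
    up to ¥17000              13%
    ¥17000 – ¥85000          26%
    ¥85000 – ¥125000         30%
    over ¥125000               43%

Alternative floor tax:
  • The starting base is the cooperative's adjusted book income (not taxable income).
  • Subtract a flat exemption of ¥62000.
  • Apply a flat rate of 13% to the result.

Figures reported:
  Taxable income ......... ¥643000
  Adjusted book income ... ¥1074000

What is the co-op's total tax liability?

Ordinary income tax:
  ¥17000 × 13% = ¥2210
  ¥68000 × 26% = ¥17680
  ¥40000 × 30% = ¥12000
  ¥518000 × 43% = ¥222740
  → ¥254630

Alternative floor tax:
  Base (adjusted book income): ¥1074000
  Less exemption ¥62000 → base ¥1012000
  ¥1012000 × 13% = ¥131560

¥254630 > ¥131560, so the ordinary income tax governs.

¥254630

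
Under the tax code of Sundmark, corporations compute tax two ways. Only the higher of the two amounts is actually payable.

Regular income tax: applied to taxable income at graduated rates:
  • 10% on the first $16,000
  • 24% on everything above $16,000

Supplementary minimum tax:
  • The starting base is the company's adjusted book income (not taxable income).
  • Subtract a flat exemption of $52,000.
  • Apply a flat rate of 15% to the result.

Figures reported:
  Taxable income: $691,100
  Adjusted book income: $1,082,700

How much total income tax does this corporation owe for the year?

Supplementary minimum tax:
  Base (adjusted book income): $1,082,700
  Less exemption $52,000 → base $1,030,700
  $1,030,700 × 15% = $154,605

Regular income tax:
  $16,000 × 10% = $1,600
  $675,100 × 24% = $162,024
  → $163,624

$163,624 > $154,605, so the regular income tax governs.

$163,624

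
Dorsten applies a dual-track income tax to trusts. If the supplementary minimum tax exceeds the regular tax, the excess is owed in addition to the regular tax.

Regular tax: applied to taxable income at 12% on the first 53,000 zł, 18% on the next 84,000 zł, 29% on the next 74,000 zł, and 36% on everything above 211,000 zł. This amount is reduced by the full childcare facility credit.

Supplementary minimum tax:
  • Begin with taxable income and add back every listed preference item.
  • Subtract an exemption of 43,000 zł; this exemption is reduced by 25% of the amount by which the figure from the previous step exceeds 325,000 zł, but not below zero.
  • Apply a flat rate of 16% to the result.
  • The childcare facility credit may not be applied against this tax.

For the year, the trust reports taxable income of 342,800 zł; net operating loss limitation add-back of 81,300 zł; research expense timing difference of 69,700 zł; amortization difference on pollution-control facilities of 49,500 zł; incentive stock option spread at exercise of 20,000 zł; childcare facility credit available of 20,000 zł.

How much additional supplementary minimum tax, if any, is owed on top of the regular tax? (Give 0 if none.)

19,740 zł

Supplementary minimum tax:
  Adjusted income: 342,800 zł + 81,300 zł + 69,700 zł + 49,500 zł + 20,000 zł = 563,300 zł
  Exemption: 25% × (563,300 zł − 325,000 zł) = 59,575 zł ≥ 43,000 zł, so the exemption is fully phased out
  Base: 563,300 zł − 0 zł = 563,300 zł
  563,300 zł × 16% = 90,128 zł

Regular tax:
  53,000 zł × 12% = 6,360 zł
  84,000 zł × 18% = 15,120 zł
  74,000 zł × 29% = 21,460 zł
  131,800 zł × 36% = 47,448 zł
  → 90,388 zł
  Less childcare facility credit 20,000 zł → 70,388 zł

Excess of supplementary minimum tax over regular tax: 90,128 zł − 70,388 zł = 19,740 zł.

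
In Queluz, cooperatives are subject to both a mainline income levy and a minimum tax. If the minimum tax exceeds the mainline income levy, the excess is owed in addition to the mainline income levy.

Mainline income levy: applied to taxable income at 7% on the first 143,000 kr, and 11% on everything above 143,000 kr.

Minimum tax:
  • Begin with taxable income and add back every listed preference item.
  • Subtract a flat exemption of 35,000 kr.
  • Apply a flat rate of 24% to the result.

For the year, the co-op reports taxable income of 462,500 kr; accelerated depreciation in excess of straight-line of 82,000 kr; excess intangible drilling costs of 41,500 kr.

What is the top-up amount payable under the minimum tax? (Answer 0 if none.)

87,085 kr

Mainline income levy:
  143,000 kr × 7% = 10,010 kr
  319,500 kr × 11% = 35,145 kr
  → 45,155 kr

Minimum tax:
  Adjusted income: 462,500 kr + 82,000 kr + 41,500 kr = 586,000 kr
  Less exemption 35,000 kr → base 551,000 kr
  551,000 kr × 24% = 132,240 kr

Excess of minimum tax over mainline income levy: 132,240 kr − 45,155 kr = 87,085 kr.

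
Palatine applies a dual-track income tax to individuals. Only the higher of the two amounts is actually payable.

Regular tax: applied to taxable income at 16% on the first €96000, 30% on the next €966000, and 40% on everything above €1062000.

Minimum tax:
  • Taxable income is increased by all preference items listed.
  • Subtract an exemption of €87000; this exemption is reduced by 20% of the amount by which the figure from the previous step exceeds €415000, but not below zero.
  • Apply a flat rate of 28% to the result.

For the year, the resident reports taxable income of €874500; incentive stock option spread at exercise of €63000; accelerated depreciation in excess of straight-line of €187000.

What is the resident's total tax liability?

€314860

Regular tax:
  €96000 × 16% = €15360
  €778500 × 30% = €233550
  → €248910

Minimum tax:
  Adjusted income: €874500 + €63000 + €187000 = €1124500
  Exemption: 20% × (€1124500 − €415000) = €141900 ≥ €87000, so the exemption is fully phased out
  Base: €1124500 − €0 = €1124500
  €1124500 × 28% = €314860

€314860 > €248910, so the minimum tax is the binding amount.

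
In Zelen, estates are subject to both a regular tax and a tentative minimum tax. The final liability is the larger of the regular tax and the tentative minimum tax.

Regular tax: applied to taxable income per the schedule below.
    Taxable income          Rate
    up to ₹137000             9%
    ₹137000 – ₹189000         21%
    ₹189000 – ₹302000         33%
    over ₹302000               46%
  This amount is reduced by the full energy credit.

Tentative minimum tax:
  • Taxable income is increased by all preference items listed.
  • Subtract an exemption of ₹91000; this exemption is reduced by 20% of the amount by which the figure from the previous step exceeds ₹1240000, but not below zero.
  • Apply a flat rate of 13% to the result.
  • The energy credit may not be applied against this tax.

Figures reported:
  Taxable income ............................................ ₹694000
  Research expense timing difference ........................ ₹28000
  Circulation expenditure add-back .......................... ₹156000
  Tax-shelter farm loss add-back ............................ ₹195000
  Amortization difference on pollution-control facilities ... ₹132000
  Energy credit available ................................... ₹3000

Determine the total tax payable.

₹237860

Tentative minimum tax:
  Adjusted income: ₹694000 + ₹28000 + ₹156000 + ₹195000 + ₹132000 = ₹1205000
  Exemption: ₹1205000 ≤ ₹1240000, so full ₹91000 applies
  Base: ₹1205000 − ₹91000 = ₹1114000
  ₹1114000 × 13% = ₹144820

Regular tax:
  ₹137000 × 9% = ₹12330
  ₹52000 × 21% = ₹10920
  ₹113000 × 33% = ₹37290
  ₹392000 × 46% = ₹180320
  → ₹240860
  Less energy credit ₹3000 → ₹237860

₹237860 > ₹144820, so the regular tax governs.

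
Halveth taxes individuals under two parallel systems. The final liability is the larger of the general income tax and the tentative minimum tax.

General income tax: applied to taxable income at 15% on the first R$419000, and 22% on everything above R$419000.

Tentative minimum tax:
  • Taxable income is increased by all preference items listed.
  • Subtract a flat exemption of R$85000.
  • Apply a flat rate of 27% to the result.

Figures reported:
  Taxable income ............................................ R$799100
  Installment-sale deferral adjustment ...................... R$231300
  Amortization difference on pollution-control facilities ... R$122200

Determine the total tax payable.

Tentative minimum tax:
  Adjusted income: R$799100 + R$231300 + R$122200 = R$1152600
  Less exemption R$85000 → base R$1067600
  R$1067600 × 27% = R$288252

General income tax:
  R$419000 × 15% = R$62850
  R$380100 × 22% = R$83622
  → R$146472

R$288252 > R$146472, so the tentative minimum tax is the binding amount.

R$288252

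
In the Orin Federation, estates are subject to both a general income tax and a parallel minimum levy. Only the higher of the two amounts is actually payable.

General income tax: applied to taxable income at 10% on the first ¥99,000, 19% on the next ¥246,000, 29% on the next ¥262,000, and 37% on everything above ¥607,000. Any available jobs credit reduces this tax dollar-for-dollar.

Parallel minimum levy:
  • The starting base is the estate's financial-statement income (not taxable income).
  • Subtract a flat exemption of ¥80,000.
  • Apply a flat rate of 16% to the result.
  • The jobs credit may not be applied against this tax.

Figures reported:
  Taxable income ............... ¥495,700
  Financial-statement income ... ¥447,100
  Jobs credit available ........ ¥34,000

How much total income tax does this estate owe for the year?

Parallel minimum levy:
  Base (financial-statement income): ¥447,100
  Less exemption ¥80,000 → base ¥367,100
  ¥367,100 × 16% = ¥58,736

General income tax:
  ¥99,000 × 10% = ¥9,900
  ¥246,000 × 19% = ¥46,740
  ¥150,700 × 29% = ¥43,703
  → ¥100,343
  Less jobs credit ¥34,000 → ¥66,343

¥66,343 > ¥58,736, so the general income tax governs.

¥66,343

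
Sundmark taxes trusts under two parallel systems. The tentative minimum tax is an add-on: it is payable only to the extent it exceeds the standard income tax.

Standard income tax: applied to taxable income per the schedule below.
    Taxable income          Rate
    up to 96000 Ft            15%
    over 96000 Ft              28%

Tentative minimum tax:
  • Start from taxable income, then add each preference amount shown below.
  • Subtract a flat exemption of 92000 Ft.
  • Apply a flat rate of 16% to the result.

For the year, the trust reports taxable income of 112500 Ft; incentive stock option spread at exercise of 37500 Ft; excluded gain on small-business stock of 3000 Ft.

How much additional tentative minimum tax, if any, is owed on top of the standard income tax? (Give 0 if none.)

Tentative minimum tax:
  Adjusted income: 112500 Ft + 37500 Ft + 3000 Ft = 153000 Ft
  Less exemption 92000 Ft → base 61000 Ft
  61000 Ft × 16% = 9760 Ft

Standard income tax:
  96000 Ft × 15% = 14400 Ft
  16500 Ft × 28% = 4620 Ft
  → 19020 Ft

9760 Ft ≤ 19020 Ft, so no add-on is due.

0 Ft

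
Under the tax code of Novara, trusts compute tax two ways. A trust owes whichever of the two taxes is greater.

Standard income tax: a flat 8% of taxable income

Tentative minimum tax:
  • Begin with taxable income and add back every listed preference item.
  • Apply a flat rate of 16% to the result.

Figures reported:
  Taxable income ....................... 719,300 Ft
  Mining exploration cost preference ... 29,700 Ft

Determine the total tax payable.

119,840 Ft

Tentative minimum tax:
  Adjusted income: 719,300 Ft + 29,700 Ft = 749,000 Ft
  749,000 Ft × 16% = 119,840 Ft

Standard income tax:
  719,300 Ft × 8% = 57,544 Ft

119,840 Ft > 57,544 Ft, so the tentative minimum tax is the binding amount.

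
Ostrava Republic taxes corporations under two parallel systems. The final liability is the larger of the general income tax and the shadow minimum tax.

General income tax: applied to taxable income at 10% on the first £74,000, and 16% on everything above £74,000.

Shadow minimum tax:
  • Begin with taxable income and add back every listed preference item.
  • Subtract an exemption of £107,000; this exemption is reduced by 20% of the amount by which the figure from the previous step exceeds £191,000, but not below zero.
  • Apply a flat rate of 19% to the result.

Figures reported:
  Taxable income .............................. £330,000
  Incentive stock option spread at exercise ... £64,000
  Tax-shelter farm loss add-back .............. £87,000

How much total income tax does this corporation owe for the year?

General income tax:
  £74,000 × 10% = £7,400
  £256,000 × 16% = £40,960
  → £48,360

Shadow minimum tax:
  Adjusted income: £330,000 + £64,000 + £87,000 = £481,000
  Exemption: £107,000 − 20% × (£481,000 − £191,000) = £107,000 − £58,000 = £49,000
  Base: £481,000 − £49,000 = £432,000
  £432,000 × 19% = £82,080

£82,080 > £48,360, so the shadow minimum tax is the binding amount.

£82,080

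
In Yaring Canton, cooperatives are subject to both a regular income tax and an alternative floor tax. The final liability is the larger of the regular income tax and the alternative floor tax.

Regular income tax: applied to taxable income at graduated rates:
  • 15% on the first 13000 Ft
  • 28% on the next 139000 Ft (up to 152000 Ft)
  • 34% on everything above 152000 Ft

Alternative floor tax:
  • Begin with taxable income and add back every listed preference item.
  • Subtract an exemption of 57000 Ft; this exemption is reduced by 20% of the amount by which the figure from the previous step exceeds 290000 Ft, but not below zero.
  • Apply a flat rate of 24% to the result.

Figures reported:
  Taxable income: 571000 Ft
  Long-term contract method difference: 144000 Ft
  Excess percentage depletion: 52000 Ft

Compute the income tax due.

Regular income tax:
  13000 Ft × 15% = 1950 Ft
  139000 Ft × 28% = 38920 Ft
  419000 Ft × 34% = 142460 Ft
  → 183330 Ft

Alternative floor tax:
  Adjusted income: 571000 Ft + 144000 Ft + 52000 Ft = 767000 Ft
  Exemption: 20% × (767000 Ft − 290000 Ft) = 95400 Ft ≥ 57000 Ft, so the exemption is fully phased out
  Base: 767000 Ft − 0 Ft = 767000 Ft
  767000 Ft × 24% = 184080 Ft

184080 Ft > 183330 Ft, so the alternative floor tax is the binding amount.

184080 Ft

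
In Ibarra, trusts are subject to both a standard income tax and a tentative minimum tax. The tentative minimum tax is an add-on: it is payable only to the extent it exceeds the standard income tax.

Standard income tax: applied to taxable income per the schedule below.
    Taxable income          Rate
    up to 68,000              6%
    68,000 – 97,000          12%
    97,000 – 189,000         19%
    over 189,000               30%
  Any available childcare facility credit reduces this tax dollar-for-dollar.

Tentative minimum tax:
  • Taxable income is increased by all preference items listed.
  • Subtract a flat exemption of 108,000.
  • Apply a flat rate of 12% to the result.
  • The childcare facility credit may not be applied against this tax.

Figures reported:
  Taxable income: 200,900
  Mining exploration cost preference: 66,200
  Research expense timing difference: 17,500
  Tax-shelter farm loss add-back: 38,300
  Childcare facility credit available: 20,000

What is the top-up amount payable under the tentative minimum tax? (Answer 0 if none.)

Tentative minimum tax:
  Adjusted income: 200,900 + 66,200 + 17,500 + 38,300 = 322,900
  Less exemption 108,000 → base 214,900
  214,900 × 12% = 25,788

Standard income tax:
  68,000 × 6% = 4,080
  29,000 × 12% = 3,480
  92,000 × 19% = 17,480
  11,900 × 30% = 3,570
  → 28,610
  Less childcare facility credit 20,000 → 8,610

Excess of tentative minimum tax over standard income tax: 25,788 − 8,610 = 17,178.

17,178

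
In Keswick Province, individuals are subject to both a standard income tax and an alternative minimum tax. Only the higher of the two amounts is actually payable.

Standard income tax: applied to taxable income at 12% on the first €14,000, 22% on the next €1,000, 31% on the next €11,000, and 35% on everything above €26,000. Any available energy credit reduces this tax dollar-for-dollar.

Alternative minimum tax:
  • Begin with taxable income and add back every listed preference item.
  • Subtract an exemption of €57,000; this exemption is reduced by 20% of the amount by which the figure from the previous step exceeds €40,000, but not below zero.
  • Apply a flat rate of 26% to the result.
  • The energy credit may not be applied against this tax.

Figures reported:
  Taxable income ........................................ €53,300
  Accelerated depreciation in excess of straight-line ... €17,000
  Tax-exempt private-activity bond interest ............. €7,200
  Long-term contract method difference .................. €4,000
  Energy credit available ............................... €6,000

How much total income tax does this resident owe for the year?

Standard income tax:
  €14,000 × 12% = €1,680
  €1,000 × 22% = €220
  €11,000 × 31% = €3,410
  €27,300 × 35% = €9,555
  → €14,865
  Less energy credit €6,000 → €8,865

Alternative minimum tax:
  Adjusted income: €53,300 + €17,000 + €7,200 + €4,000 = €81,500
  Exemption: €57,000 − 20% × (€81,500 − €40,000) = €57,000 − €8,300 = €48,700
  Base: €81,500 − €48,700 = €32,800
  €32,800 × 26% = €8,528

€8,865 > €8,528, so the standard income tax governs.

€8,865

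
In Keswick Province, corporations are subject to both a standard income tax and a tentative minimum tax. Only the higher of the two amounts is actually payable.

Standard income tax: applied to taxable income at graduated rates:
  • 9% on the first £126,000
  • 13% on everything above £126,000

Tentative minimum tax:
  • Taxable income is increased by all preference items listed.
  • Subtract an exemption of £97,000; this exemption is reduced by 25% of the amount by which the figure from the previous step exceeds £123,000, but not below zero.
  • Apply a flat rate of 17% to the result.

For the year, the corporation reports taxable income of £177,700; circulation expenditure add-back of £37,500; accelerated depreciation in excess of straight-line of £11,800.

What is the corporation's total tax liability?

£26,520

Tentative minimum tax:
  Adjusted income: £177,700 + £37,500 + £11,800 = £227,000
  Exemption: £97,000 − 25% × (£227,000 − £123,000) = £97,000 − £26,000 = £71,000
  Base: £227,000 − £71,000 = £156,000
  £156,000 × 17% = £26,520

Standard income tax:
  £126,000 × 9% = £11,340
  £51,700 × 13% = £6,721
  → £18,061

£26,520 > £18,061, so the tentative minimum tax is the binding amount.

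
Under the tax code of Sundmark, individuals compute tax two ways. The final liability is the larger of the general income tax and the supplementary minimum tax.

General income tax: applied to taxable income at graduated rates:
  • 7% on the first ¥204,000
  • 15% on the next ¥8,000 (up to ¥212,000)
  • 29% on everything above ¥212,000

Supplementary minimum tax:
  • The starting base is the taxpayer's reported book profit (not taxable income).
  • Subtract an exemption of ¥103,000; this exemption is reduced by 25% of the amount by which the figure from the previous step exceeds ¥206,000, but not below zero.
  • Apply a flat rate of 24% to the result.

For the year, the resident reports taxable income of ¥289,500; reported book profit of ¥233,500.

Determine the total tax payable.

Supplementary minimum tax:
  Base (reported book profit): ¥233,500
  Exemption: ¥103,000 − 25% × (¥233,500 − ¥206,000) = ¥103,000 − ¥6,875 = ¥96,125
  Base: ¥233,500 − ¥96,125 = ¥137,375
  ¥137,375 × 24% = ¥32,970

General income tax:
  ¥204,000 × 7% = ¥14,280
  ¥8,000 × 15% = ¥1,200
  ¥77,500 × 29% = ¥22,475
  → ¥37,955

¥37,955 > ¥32,970, so the general income tax governs.

¥37,955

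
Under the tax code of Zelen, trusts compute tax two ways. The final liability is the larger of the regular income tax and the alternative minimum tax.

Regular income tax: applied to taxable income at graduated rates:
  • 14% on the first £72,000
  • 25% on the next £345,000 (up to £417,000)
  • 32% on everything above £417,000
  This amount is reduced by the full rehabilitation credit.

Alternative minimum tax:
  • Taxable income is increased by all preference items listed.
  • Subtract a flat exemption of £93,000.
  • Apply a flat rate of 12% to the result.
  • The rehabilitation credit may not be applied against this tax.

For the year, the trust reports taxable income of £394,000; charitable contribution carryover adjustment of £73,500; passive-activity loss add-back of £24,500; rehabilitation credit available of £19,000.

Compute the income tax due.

£71,580

Alternative minimum tax:
  Adjusted income: £394,000 + £73,500 + £24,500 = £492,000
  Less exemption £93,000 → base £399,000
  £399,000 × 12% = £47,880

Regular income tax:
  £72,000 × 14% = £10,080
  £322,000 × 25% = £80,500
  → £90,580
  Less rehabilitation credit £19,000 → £71,580

£71,580 > £47,880, so the regular income tax governs.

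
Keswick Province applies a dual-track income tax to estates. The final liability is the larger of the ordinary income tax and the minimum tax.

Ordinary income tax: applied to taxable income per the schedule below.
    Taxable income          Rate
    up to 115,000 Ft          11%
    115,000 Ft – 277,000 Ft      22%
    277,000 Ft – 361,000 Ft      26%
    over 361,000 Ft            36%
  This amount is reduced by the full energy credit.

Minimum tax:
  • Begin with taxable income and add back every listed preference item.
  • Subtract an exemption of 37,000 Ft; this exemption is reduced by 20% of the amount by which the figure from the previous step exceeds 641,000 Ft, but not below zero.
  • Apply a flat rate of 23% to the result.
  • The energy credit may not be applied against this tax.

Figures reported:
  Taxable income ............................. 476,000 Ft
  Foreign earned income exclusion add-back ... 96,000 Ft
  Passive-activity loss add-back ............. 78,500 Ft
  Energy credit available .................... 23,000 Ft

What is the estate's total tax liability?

Ordinary income tax:
  115,000 Ft × 11% = 12,650 Ft
  162,000 Ft × 22% = 35,640 Ft
  84,000 Ft × 26% = 21,840 Ft
  115,000 Ft × 36% = 41,400 Ft
  → 111,530 Ft
  Less energy credit 23,000 Ft → 88,530 Ft

Minimum tax:
  Adjusted income: 476,000 Ft + 96,000 Ft + 78,500 Ft = 650,500 Ft
  Exemption: 37,000 Ft − 20% × (650,500 Ft − 641,000 Ft) = 37,000 Ft − 1,900 Ft = 35,100 Ft
  Base: 650,500 Ft − 35,100 Ft = 615,400 Ft
  615,400 Ft × 23% = 141,542 Ft

141,542 Ft > 88,530 Ft, so the minimum tax is the binding amount.

141,542 Ft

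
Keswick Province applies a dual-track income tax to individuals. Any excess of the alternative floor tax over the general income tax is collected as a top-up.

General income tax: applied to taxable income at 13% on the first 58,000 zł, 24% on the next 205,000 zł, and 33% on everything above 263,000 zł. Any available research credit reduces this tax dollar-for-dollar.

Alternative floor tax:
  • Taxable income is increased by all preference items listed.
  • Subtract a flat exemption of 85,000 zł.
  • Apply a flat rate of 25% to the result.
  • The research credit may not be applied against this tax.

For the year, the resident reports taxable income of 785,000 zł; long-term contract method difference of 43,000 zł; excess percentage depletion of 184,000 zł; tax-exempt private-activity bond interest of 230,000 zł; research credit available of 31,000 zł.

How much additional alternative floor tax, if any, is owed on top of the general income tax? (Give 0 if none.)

General income tax:
  58,000 zł × 13% = 7,540 zł
  205,000 zł × 24% = 49,200 zł
  522,000 zł × 33% = 172,260 zł
  → 229,000 zł
  Less research credit 31,000 zł → 198,000 zł

Alternative floor tax:
  Adjusted income: 785,000 zł + 43,000 zł + 184,000 zł + 230,000 zł = 1,242,000 zł
  Less exemption 85,000 zł → base 1,157,000 zł
  1,157,000 zł × 25% = 289,250 zł

Excess of alternative floor tax over general income tax: 289,250 zł − 198,000 zł = 91,250 zł.

91,250 zł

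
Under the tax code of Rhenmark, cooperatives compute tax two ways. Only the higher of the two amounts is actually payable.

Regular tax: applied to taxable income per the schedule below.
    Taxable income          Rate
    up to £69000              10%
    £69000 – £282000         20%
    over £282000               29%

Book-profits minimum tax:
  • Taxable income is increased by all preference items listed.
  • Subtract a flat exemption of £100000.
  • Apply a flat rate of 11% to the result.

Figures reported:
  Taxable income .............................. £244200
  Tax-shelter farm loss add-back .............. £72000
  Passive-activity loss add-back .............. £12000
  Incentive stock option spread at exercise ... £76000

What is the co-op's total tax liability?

Book-profits minimum tax:
  Adjusted income: £244200 + £72000 + £12000 + £76000 = £404200
  Less exemption £100000 → base £304200
  £304200 × 11% = £33462

Regular tax:
  £69000 × 10% = £6900
  £175200 × 20% = £35040
  → £41940

£41940 > £33462, so the regular tax governs.

£41940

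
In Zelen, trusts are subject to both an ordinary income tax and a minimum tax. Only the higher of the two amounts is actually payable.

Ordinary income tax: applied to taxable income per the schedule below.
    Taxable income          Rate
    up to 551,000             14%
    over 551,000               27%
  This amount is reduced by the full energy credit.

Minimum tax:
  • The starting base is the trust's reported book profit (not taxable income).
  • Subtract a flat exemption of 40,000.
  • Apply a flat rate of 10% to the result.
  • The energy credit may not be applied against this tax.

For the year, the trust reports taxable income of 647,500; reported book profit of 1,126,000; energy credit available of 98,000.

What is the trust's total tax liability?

Ordinary income tax:
  551,000 × 14% = 77,140
  96,500 × 27% = 26,055
  → 103,195
  Less energy credit 98,000 → 5,195

Minimum tax:
  Base (reported book profit): 1,126,000
  Less exemption 40,000 → base 1,086,000
  1,086,000 × 10% = 108,600

108,600 > 5,195, so the minimum tax is the binding amount.

108,600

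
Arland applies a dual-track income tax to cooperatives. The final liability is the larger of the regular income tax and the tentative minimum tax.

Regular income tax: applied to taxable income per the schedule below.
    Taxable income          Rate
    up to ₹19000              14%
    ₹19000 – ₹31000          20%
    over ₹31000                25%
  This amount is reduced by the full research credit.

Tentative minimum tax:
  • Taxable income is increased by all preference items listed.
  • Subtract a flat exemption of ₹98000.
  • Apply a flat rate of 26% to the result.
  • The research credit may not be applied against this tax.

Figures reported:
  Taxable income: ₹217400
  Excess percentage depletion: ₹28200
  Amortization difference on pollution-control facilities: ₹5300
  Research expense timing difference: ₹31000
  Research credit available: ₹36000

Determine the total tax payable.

Tentative minimum tax:
  Adjusted income: ₹217400 + ₹28200 + ₹5300 + ₹31000 = ₹281900
  Less exemption ₹98000 → base ₹183900
  ₹183900 × 26% = ₹47814

Regular income tax:
  ₹19000 × 14% = ₹2660
  ₹12000 × 20% = ₹2400
  ₹186400 × 25% = ₹46600
  → ₹51660
  Less research credit ₹36000 → ₹15660

₹47814 > ₹15660, so the tentative minimum tax is the binding amount.

₹47814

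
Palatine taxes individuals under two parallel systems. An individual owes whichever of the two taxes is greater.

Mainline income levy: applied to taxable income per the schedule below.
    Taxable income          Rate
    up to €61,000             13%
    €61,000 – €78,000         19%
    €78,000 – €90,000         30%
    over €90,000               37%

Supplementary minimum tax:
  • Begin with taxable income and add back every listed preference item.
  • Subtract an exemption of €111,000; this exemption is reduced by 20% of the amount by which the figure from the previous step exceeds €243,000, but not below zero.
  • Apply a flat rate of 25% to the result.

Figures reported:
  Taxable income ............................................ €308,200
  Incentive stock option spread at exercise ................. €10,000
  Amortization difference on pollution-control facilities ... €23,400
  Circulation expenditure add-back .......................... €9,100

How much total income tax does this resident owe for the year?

Supplementary minimum tax:
  Adjusted income: €308,200 + €10,000 + €23,400 + €9,100 = €350,700
  Exemption: €111,000 − 20% × (€350,700 − €243,000) = €111,000 − €21,540 = €89,460
  Base: €350,700 − €89,460 = €261,240
  €261,240 × 25% = €65,310

Mainline income levy:
  €61,000 × 13% = €7,930
  €17,000 × 19% = €3,230
  €12,000 × 30% = €3,600
  €218,200 × 37% = €80,734
  → €95,494

€95,494 > €65,310, so the mainline income levy governs.

€95,494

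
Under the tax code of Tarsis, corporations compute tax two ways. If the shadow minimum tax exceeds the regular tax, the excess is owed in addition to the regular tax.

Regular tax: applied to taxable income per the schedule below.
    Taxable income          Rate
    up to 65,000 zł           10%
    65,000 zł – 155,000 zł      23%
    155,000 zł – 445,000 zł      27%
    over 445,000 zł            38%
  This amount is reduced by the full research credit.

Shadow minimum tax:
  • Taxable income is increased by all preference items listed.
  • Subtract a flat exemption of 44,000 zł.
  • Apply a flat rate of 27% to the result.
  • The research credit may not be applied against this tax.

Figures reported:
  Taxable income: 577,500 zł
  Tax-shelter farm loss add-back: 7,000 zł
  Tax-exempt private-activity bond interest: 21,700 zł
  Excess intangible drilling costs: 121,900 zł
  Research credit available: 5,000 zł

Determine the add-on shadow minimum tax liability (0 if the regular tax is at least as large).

Regular tax:
  65,000 zł × 10% = 6,500 zł
  90,000 zł × 23% = 20,700 zł
  290,000 zł × 27% = 78,300 zł
  132,500 zł × 38% = 50,350 zł
  → 155,850 zł
  Less research credit 5,000 zł → 150,850 zł

Shadow minimum tax:
  Adjusted income: 577,500 zł + 7,000 zł + 21,700 zł + 121,900 zł = 728,100 zł
  Less exemption 44,000 zł → base 684,100 zł
  684,100 zł × 27% = 184,707 zł

Excess of shadow minimum tax over regular tax: 184,707 zł − 150,850 zł = 33,857 zł.

33,857 zł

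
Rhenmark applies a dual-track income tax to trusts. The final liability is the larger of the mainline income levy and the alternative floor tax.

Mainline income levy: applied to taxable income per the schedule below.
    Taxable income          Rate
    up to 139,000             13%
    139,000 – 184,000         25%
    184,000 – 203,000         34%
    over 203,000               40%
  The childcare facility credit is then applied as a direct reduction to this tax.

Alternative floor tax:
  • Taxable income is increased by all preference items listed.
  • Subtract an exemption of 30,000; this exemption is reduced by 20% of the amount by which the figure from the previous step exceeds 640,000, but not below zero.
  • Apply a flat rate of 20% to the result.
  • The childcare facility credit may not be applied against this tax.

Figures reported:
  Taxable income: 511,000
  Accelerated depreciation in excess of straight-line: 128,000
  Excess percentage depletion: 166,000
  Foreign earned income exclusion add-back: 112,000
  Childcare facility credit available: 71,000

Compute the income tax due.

Mainline income levy:
  139,000 × 13% = 18,070
  45,000 × 25% = 11,250
  19,000 × 34% = 6,460
  308,000 × 40% = 123,200
  → 158,980
  Less childcare facility credit 71,000 → 87,980

Alternative floor tax:
  Adjusted income: 511,000 + 128,000 + 166,000 + 112,000 = 917,000
  Exemption: 20% × (917,000 − 640,000) = 55,400 ≥ 30,000, so the exemption is fully phased out
  Base: 917,000 − 0 = 917,000
  917,000 × 20% = 183,400

183,400 > 87,980, so the alternative floor tax is the binding amount.

183,400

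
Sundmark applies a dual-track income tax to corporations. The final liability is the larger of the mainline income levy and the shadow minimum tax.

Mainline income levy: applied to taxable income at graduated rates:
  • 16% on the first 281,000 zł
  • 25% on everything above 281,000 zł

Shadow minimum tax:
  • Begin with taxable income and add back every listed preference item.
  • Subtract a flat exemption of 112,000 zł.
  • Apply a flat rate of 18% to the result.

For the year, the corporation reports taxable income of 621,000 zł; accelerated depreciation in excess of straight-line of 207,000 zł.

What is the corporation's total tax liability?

129,960 zł

Shadow minimum tax:
  Adjusted income: 621,000 zł + 207,000 zł = 828,000 zł
  Less exemption 112,000 zł → base 716,000 zł
  716,000 zł × 18% = 128,880 zł

Mainline income levy:
  281,000 zł × 16% = 44,960 zł
  340,000 zł × 25% = 85,000 zł
  → 129,960 zł

129,960 zł > 128,880 zł, so the mainline income levy governs.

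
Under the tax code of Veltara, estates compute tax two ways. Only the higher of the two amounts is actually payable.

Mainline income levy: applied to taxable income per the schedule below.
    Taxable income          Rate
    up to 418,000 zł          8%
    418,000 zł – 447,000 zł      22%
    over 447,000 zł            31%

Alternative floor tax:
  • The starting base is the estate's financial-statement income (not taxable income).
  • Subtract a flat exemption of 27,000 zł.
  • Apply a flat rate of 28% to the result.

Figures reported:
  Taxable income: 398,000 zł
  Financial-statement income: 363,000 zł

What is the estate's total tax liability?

Mainline income levy:
  398,000 zł × 8% = 31,840 zł

Alternative floor tax:
  Base (financial-statement income): 363,000 zł
  Less exemption 27,000 zł → base 336,000 zł
  336,000 zł × 28% = 94,080 zł

94,080 zł > 31,840 zł, so the alternative floor tax is the binding amount.

94,080 zł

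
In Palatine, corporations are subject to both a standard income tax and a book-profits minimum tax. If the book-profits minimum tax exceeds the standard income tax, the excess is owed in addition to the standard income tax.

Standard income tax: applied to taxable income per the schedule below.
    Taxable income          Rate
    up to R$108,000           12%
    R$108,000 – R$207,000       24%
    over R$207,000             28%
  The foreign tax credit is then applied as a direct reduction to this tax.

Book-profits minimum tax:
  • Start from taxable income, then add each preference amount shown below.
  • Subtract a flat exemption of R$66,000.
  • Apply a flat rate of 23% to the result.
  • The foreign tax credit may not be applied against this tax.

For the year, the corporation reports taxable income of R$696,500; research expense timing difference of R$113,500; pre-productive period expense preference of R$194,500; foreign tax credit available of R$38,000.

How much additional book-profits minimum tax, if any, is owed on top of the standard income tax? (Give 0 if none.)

Book-profits minimum tax:
  Adjusted income: R$696,500 + R$113,500 + R$194,500 = R$1,004,500
  Less exemption R$66,000 → base R$938,500
  R$938,500 × 23% = R$215,855

Standard income tax:
  R$108,000 × 12% = R$12,960
  R$99,000 × 24% = R$23,760
  R$489,500 × 28% = R$137,060
  → R$173,780
  Less foreign tax credit R$38,000 → R$135,780

Excess of book-profits minimum tax over standard income tax: R$215,855 − R$135,780 = R$80,075.

R$80,075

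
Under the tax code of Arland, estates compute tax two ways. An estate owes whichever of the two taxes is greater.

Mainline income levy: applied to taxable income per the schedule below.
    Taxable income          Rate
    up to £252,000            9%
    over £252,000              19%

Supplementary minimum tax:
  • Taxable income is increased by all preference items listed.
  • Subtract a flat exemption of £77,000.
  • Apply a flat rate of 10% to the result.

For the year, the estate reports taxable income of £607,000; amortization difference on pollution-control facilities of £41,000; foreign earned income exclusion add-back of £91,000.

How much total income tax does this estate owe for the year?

Mainline income levy:
  £252,000 × 9% = £22,680
  £355,000 × 19% = £67,450
  → £90,130

Supplementary minimum tax:
  Adjusted income: £607,000 + £41,000 + £91,000 = £739,000
  Less exemption £77,000 → base £662,000
  £662,000 × 10% = £66,200

£90,130 > £66,200, so the mainline income levy governs.

£90,130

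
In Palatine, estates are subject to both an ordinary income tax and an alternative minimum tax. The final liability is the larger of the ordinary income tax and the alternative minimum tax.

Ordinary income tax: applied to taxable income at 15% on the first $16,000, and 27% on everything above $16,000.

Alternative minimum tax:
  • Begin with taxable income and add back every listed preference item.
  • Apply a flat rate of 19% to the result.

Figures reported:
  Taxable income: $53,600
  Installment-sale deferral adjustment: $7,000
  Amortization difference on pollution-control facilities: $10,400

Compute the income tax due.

$13,490

Alternative minimum tax:
  Adjusted income: $53,600 + $7,000 + $10,400 = $71,000
  $71,000 × 19% = $13,490

Ordinary income tax:
  $16,000 × 15% = $2,400
  $37,600 × 27% = $10,152
  → $12,552

$13,490 > $12,552, so the alternative minimum tax is the binding amount.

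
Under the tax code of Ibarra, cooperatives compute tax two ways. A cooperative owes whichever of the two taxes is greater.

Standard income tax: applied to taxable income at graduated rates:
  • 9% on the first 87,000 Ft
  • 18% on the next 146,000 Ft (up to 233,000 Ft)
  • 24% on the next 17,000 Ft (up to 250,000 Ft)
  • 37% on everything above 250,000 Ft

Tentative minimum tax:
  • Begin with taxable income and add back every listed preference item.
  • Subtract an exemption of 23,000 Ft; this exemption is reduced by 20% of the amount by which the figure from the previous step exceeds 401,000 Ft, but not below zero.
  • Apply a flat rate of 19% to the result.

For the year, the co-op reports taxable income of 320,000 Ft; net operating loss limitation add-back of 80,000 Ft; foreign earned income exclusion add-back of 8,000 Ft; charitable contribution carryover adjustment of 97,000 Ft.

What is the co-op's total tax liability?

95,532 Ft

Tentative minimum tax:
  Adjusted income: 320,000 Ft + 80,000 Ft + 8,000 Ft + 97,000 Ft = 505,000 Ft
  Exemption: 23,000 Ft − 20% × (505,000 Ft − 401,000 Ft) = 23,000 Ft − 20,800 Ft = 2,200 Ft
  Base: 505,000 Ft − 2,200 Ft = 502,800 Ft
  502,800 Ft × 19% = 95,532 Ft

Standard income tax:
  87,000 Ft × 9% = 7,830 Ft
  146,000 Ft × 18% = 26,280 Ft
  17,000 Ft × 24% = 4,080 Ft
  70,000 Ft × 37% = 25,900 Ft
  → 64,090 Ft

95,532 Ft > 64,090 Ft, so the tentative minimum tax is the binding amount.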